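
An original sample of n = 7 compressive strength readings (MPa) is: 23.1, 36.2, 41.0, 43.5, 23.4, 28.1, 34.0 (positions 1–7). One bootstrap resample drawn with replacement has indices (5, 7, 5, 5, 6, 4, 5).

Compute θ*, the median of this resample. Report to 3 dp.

θ* = 23.400

Resample values: 23.4, 34.0, 23.4, 23.4, 28.1, 43.5, 23.4.
Sorted: 23.4, 23.4, 23.4, 23.4, 28.1, 34.0, 43.5
Median = middle value = 23.400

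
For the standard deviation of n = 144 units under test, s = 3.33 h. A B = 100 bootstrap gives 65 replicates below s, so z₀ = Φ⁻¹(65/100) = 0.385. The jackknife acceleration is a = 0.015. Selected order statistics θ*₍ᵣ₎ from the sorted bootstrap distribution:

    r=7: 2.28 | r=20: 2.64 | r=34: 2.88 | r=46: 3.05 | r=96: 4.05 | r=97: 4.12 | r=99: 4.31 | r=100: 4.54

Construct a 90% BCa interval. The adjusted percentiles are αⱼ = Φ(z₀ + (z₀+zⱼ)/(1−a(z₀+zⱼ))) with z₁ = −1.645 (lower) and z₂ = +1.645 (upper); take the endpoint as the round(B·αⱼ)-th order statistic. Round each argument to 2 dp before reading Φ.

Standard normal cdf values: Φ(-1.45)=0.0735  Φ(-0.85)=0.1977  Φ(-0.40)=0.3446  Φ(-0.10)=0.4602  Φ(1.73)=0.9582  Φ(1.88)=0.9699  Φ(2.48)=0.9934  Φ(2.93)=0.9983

(2.64, 4.31)

Lower: z₀ + z₁ = 0.385 + (-1.645) = -1.260; 1 − a(z₀+z₁) = 1 − (0.015)(-1.260) = 1.0189; argument = 0.385 + (-1.260)/1.0189 = -0.8516 → -0.85.
α₁ = Φ(-0.85) = 0.1977; rank = round(100 × 0.1977) = 20; θ*₍20₎ = 2.64.
Upper: z₀ + z₂ = 2.030; 1 − a(z₀+z₂) = 0.9696; argument = 2.4788 → 2.48; α₂ = 0.9934; rank = 99; θ*₍99₎ = 4.31.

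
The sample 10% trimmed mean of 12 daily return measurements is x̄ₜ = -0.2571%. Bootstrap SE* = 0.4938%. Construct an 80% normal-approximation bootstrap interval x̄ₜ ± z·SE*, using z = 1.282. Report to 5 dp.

(-0.89015, 0.37595)

Margin = 1.282 × 0.4938 = 0.633052
Interval: -0.2571 ± 0.633052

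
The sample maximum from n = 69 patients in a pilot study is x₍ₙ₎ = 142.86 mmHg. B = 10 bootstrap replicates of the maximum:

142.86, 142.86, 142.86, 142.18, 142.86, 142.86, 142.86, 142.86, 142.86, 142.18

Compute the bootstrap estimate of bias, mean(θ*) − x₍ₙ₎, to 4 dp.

bias = −0.1360

mean(θ*) = (142.86 + 142.86 + 142.86 + 142.18 + 142.86 + 142.86 + 142.86 + 142.86 + 142.86 + 142.18) / 10 = 142.72400
bias = 142.72400 − 142.86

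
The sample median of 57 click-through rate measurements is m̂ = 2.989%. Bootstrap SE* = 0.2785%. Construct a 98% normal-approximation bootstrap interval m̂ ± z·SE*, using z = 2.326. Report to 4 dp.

Margin = 2.326 × 0.2785 = 0.64779
Interval: 2.989 ± 0.64779

(2.3412, 3.6368)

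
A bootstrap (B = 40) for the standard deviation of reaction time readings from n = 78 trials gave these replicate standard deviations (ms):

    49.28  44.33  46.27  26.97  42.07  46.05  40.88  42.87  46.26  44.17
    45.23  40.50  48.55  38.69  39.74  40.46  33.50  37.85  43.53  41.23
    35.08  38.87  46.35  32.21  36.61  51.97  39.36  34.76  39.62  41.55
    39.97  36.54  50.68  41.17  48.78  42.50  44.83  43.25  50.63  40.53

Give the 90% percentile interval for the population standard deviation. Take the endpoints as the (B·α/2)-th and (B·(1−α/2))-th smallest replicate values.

(32.21, 50.63)

Sorted replicates: 26.97, 32.21, 33.50, 34.76, 35.08, 36.54, 36.61, 37.85, 38.69, 38.87, 39.36, 39.62, 39.74, 39.97, 40.46, 40.50, 40.53, 40.88, 41.17, 41.23, 41.55, 42.07, 42.50, 42.87, 43.25, 43.53, 44.17, 44.33, 44.83, 45.23, 46.05, 46.26, 46.27, 46.35, 48.55, 48.78, 49.28, 50.63, 50.68, 51.97
α = 0.10; lower rank = 40 × 0.050 = 2; upper rank = 40 × 0.950 = 38.
The 2nd smallest replicate is 32.21; the 38th is 50.63.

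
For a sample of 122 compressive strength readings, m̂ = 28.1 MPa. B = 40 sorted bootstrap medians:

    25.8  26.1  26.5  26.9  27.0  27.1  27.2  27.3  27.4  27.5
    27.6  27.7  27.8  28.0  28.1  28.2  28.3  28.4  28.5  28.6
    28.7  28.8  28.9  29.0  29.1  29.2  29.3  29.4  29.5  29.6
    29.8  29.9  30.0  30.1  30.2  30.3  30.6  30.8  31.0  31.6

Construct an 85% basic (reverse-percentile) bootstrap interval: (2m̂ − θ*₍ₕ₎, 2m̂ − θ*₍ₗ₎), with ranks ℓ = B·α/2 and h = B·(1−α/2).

Percentile endpoints at ranks 3 and 37: θ*₍3₎ = 26.5, θ*₍37₎ = 30.6.
Basic interval reflects these around m̂:
  lower = 2 × 28.1 − 30.6 = 25.6
  upper = 2 × 28.1 − 26.5 = 29.7

(25.6, 29.7)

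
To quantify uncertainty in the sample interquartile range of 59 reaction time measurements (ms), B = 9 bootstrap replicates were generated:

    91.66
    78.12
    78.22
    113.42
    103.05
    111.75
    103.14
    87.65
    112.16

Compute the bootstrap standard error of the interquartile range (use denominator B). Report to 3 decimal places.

Bootstrap SE is the standard deviation of the 9 replicate interquartile ranges.
Mean of replicates: (91.66 + 78.12 + 78.22 + 113.42 + 103.05 + 111.75 + 103.14 + 87.65 + 112.16) / 9 = 879.1700 / 9 = 97.6856
Sum of squared deviations: (−6.0256)² + (−19.5656)² + (−19.4656)² + (+15.7344)² + (+5.3644)² + (+14.0644)² + (+5.4544)² + (−10.0356)² + (+14.4744)² = 1612.1576
Variance = 1612.1576 / 9 = 179.1286
SE* = √179.1286

SE* = 13.384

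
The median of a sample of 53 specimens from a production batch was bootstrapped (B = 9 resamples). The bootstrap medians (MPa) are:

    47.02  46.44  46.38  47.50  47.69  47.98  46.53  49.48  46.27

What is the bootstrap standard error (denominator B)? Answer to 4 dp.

SE* = 0.9836

Bootstrap SE is the standard deviation of the 9 replicate medians.
Mean of replicates: (47.02 + 46.44 + 46.38 + 47.50 + 47.69 + 47.98 + 46.53 + 49.48 + 46.27) / 9 = 425.29000 / 9 = 47.25444
Sum of squared deviations: (−0.23444)² + (−0.81444)² + (−0.87444)² + (+0.24556)² + (+0.43556)² + (+0.72556)² + (−0.72444)² + (+2.22556)² + (−0.98444)² = 8.70642
Variance = 8.70642 / 9 = 0.96738
SE* = √0.96738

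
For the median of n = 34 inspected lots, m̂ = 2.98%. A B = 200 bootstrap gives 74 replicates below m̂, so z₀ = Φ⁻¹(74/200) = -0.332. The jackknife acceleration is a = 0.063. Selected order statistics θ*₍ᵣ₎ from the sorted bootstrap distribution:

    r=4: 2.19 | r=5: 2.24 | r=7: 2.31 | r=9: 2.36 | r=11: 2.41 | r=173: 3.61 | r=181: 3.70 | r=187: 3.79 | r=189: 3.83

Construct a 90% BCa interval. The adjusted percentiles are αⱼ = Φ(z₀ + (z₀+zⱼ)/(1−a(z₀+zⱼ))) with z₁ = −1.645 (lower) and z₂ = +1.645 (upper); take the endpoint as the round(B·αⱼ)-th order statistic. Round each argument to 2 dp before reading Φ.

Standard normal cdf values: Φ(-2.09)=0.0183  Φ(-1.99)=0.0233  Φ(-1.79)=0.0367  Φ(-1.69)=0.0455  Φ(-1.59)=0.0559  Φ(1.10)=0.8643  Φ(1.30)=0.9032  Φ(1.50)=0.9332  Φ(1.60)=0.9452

(2.19, 3.61)

Lower: z₀ + z₁ = -0.332 + (-1.645) = -1.977; 1 − a(z₀+z₁) = 1 − (0.063)(-1.977) = 1.1246; argument = -0.332 + (-1.977)/1.1246 = -2.0900 → -2.09.
α₁ = Φ(-2.09) = 0.0183; rank = round(200 × 0.0183) = 4; θ*₍4₎ = 2.19.
Upper: z₀ + z₂ = 1.313; 1 − a(z₀+z₂) = 0.9173; argument = 1.0994 → 1.10; α₂ = 0.8643; rank = 173; θ*₍173₎ = 3.61.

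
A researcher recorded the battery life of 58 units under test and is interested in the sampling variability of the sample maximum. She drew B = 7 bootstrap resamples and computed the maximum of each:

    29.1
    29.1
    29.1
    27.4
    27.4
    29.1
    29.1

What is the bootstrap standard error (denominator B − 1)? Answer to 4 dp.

SE* = 0.8295

Bootstrap SE is the standard deviation of the 7 replicate maximums.
Mean of replicates: (29.1 + 29.1 + 29.1 + 27.4 + 27.4 + 29.1 + 29.1) / 7 = 200.30000 / 7 = 28.61429
Sum of squared deviations: (+0.48571)² + (+0.48571)² + (+0.48571)² + (−1.21429)² + (−1.21429)² + (+0.48571)² + (+0.48571)² = 4.12857
Variance = 4.12857 / 6 = 0.68810
SE* = √0.68810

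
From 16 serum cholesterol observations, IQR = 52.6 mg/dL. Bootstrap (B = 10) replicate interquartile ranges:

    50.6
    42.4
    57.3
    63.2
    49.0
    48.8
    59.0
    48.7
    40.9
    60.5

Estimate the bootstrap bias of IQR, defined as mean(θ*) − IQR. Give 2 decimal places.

bias = −0.56

mean(θ*) = (50.6 + 42.4 + 57.3 + 63.2 + 49.0 + 48.8 + 59.0 + 48.7 + 40.9 + 60.5) / 10 = 52.040
bias = 52.040 − 52.6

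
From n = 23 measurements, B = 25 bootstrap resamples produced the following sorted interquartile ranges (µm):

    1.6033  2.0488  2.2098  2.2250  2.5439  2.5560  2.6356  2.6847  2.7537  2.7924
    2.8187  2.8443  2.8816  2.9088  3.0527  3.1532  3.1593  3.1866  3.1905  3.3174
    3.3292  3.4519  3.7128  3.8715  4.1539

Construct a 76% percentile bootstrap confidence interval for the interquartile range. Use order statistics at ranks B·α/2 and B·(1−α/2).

α = 0.24; lower rank = 25 × 0.120 = 3; upper rank = 25 × 0.880 = 22.
The 3rd smallest replicate is 2.2098; the 22nd is 3.4519.

(2.2098, 3.4519)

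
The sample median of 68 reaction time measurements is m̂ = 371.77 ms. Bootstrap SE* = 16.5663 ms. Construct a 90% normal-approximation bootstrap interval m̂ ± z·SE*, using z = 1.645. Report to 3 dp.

Margin = 1.645 × 16.5663 = 27.2516
Interval: 371.77 ± 27.2516

(344.518, 399.022)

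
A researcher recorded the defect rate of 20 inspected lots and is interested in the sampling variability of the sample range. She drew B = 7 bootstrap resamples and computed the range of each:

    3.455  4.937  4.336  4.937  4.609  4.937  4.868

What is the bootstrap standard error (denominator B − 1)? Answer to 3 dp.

SE* = 0.546

Bootstrap SE is the standard deviation of the 7 replicate ranges.
Mean of replicates: (3.455 + 4.937 + 4.336 + 4.937 + 4.609 + 4.937 + 4.868) / 7 = 32.0790 / 7 = 4.5827
Sum of squared deviations: (−1.1277)² + (+0.3543)² + (−0.2467)² + (+0.3543)² + (+0.0263)² + (+0.3543)² + (+0.2853)² = 1.7912
Variance = 1.7912 / 6 = 0.2985
SE* = √0.2985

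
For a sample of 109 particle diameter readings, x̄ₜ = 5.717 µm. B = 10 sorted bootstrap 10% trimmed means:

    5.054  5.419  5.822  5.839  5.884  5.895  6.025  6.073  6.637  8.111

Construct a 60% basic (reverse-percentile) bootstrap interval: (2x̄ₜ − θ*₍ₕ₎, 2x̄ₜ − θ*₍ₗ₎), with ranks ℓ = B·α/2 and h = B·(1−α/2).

Percentile endpoints at ranks 2 and 8: θ*₍2₎ = 5.419, θ*₍8₎ = 6.073.
Basic interval reflects these around x̄ₜ:
  lower = 2 × 5.717 − 6.073 = 5.361
  upper = 2 × 5.717 − 5.419 = 6.015

(5.361, 6.015)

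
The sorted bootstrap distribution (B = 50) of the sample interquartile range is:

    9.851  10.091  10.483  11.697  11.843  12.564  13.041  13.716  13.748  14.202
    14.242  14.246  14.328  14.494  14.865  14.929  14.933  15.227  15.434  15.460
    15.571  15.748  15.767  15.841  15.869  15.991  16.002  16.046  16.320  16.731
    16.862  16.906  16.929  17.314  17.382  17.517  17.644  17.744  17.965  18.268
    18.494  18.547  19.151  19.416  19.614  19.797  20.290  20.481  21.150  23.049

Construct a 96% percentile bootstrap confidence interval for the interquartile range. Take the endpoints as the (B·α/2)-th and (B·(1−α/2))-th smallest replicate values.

(9.851, 21.150)

α = 0.04; lower rank = 50 × 0.020 = 1; upper rank = 50 × 0.980 = 49.
The 1st smallest replicate is 9.851; the 49th is 21.150.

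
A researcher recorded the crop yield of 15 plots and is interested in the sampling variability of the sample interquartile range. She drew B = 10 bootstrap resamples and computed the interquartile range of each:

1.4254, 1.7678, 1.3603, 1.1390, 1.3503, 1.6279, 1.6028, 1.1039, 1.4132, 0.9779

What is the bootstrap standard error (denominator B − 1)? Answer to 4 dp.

SE* = 0.2498

Bootstrap SE is the standard deviation of the 10 replicate interquartile ranges.
Mean of replicates: (1.4254 + 1.7678 + 1.3603 + 1.1390 + 1.3503 + 1.6279 + 1.6028 + 1.1039 + 1.4132 + 0.9779) / 10 = 13.76850 / 10 = 1.37685
Sum of squared deviations: (+0.04855)² + (+0.39095)² + (−0.01655)² + (−0.23785)² + (−0.02655)² + (+0.25105)² + (+0.22595)² + (−0.27295)² + (+0.03635)² + (−0.39895)² = 0.56181
Variance = 0.56181 / 9 = 0.06242
SE* = √0.06242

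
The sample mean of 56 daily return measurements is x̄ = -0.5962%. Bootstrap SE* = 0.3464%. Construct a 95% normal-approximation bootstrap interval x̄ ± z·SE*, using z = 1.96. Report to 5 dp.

Margin = 1.96 × 0.3464 = 0.678944
Interval: -0.5962 ± 0.678944

(-1.27514, 0.08274)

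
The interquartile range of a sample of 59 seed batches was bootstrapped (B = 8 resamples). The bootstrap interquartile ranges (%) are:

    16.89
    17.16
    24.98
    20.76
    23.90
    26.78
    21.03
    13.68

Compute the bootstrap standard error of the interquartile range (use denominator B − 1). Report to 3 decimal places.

Bootstrap SE is the standard deviation of the 8 replicate interquartile ranges.
Mean of replicates: (16.89 + 17.16 + 24.98 + 20.76 + 23.90 + 26.78 + 21.03 + 13.68) / 8 = 165.1800 / 8 = 20.6475
Sum of squared deviations: (−3.7575)² + (−3.4875)² + (+4.3325)² + (+0.1125)² + (+3.2525)² + (+6.1325)² + (+0.3825)² + (−6.9675)² = 141.9434
Variance = 141.9434 / 7 = 20.2776
SE* = √20.2776

SE* = 4.503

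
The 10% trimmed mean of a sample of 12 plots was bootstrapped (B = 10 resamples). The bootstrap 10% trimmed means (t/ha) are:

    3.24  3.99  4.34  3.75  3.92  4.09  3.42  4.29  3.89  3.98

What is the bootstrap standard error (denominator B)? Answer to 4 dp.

Bootstrap SE is the standard deviation of the 10 replicate 10% trimmed means.
Mean of replicates: (3.24 + 3.99 + 4.34 + 3.75 + 3.92 + 4.09 + 3.42 + 4.29 + 3.89 + 3.98) / 10 = 38.91000 / 10 = 3.89100
Sum of squared deviations: (−0.65100)² + (+0.09900)² + (+0.44900)² + (−0.14100)² + (+0.02900)² + (+0.19900)² + (−0.47100)² + (+0.39900)² + (−0.00100)² + (+0.08900)² = 1.08449
Variance = 1.08449 / 10 = 0.10845
SE* = √0.10845

SE* = 0.3293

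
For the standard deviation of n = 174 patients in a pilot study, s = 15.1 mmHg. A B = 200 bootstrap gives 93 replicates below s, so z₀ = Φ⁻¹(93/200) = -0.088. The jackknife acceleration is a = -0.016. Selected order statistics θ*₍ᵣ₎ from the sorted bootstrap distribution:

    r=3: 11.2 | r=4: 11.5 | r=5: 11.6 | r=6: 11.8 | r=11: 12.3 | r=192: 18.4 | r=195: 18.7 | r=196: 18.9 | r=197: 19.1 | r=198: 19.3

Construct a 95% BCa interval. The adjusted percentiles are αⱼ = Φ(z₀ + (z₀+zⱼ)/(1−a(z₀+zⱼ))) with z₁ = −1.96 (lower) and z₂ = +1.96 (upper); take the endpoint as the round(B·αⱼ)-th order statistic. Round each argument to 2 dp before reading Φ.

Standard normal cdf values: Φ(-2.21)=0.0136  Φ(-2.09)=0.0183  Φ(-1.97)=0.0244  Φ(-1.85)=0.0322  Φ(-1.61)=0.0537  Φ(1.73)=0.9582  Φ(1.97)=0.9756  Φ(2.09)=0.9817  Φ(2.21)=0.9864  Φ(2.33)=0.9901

(11.2, 18.4)

Lower: z₀ + z₁ = -0.088 + (-1.960) = -2.048; 1 − a(z₀+z₁) = 1 − (-0.016)(-2.048) = 0.9672; argument = -0.088 + (-2.048)/0.9672 = -2.2054 → -2.21.
α₁ = Φ(-2.21) = 0.0136; rank = round(200 × 0.0136) = 3; θ*₍3₎ = 11.2.
Upper: z₀ + z₂ = 1.872; 1 − a(z₀+z₂) = 1.0300; argument = 1.7296 → 1.73; α₂ = 0.9582; rank = 192; θ*₍192₎ = 18.4.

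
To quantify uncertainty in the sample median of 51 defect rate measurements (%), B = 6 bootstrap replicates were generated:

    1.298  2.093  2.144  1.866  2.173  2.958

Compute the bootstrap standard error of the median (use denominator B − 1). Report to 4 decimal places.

Bootstrap SE is the standard deviation of the 6 replicate medians.
Mean of replicates: (1.298 + 2.093 + 2.144 + 1.866 + 2.173 + 2.958) / 6 = 12.53200 / 6 = 2.08867
Sum of squared deviations: (−0.79067)² + (+0.00433)² + (+0.05533)² + (−0.22267)² + (+0.08433)² + (+0.86933)² = 1.44067
Variance = 1.44067 / 5 = 0.28813
SE* = √0.28813

SE* = 0.5368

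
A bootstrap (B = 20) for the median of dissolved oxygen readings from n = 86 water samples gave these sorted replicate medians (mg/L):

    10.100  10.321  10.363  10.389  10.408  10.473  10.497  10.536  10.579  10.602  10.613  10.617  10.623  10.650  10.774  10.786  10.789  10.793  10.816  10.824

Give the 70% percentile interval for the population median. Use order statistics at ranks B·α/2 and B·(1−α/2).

α = 0.30; lower rank = 20 × 0.150 = 3; upper rank = 20 × 0.850 = 17.
The 3rd smallest replicate is 10.363; the 17th is 10.789.

(10.363, 10.789)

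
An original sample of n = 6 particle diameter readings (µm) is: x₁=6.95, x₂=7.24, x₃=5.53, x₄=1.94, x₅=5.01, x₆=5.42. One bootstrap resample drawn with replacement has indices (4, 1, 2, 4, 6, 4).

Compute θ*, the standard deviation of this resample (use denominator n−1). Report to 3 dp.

θ* = 2.593

Resample values: 1.94, 6.95, 7.24, 1.94, 5.42, 1.94.
Mean = 4.2383; sum of squared deviations = 33.6065
s² = 33.6065 / 5 = 6.7213
s = √6.7213 = 2.593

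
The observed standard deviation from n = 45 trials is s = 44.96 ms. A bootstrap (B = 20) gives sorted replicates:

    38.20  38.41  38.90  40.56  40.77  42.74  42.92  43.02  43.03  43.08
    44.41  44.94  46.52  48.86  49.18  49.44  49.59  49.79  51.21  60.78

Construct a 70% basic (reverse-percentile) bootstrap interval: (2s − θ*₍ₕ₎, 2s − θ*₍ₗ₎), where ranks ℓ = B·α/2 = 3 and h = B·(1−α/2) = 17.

(40.33, 51.02)

Percentile endpoints at ranks 3 and 17: θ*₍3₎ = 38.90, θ*₍17₎ = 49.59.
Basic interval reflects these around s:
  lower = 2 × 44.96 − 49.59 = 40.33
  upper = 2 × 44.96 − 38.90 = 51.02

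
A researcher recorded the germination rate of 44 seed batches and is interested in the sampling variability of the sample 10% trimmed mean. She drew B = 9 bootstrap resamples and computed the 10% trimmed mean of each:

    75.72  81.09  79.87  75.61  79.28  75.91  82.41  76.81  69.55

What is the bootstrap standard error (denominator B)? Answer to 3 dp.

SE* = 3.629

Bootstrap SE is the standard deviation of the 9 replicate 10% trimmed means.
Mean of replicates: (75.72 + 81.09 + 79.87 + 75.61 + 79.28 + 75.91 + 82.41 + 76.81 + 69.55) / 9 = 696.2500 / 9 = 77.3611
Sum of squared deviations: (−1.6411)² + (+3.7289)² + (+2.5089)² + (−1.7511)² + (+1.9189)² + (−1.4511)² + (+5.0489)² + (−0.5511)² + (−7.8111)² = 118.5551
Variance = 118.5551 / 9 = 13.1728
SE* = √13.1728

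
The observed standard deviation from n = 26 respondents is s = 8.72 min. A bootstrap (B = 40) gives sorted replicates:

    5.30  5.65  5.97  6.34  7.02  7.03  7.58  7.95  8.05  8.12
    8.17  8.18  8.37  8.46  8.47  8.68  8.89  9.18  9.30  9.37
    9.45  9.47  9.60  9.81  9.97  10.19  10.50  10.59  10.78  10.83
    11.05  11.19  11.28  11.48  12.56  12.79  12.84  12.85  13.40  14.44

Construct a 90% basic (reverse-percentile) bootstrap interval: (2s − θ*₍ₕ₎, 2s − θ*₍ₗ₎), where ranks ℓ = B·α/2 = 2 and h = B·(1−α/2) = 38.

(4.59, 11.79)

Percentile endpoints at ranks 2 and 38: θ*₍2₎ = 5.65, θ*₍38₎ = 12.85.
Basic interval reflects these around s:
  lower = 2 × 8.72 − 12.85 = 4.59
  upper = 2 × 8.72 − 5.65 = 11.79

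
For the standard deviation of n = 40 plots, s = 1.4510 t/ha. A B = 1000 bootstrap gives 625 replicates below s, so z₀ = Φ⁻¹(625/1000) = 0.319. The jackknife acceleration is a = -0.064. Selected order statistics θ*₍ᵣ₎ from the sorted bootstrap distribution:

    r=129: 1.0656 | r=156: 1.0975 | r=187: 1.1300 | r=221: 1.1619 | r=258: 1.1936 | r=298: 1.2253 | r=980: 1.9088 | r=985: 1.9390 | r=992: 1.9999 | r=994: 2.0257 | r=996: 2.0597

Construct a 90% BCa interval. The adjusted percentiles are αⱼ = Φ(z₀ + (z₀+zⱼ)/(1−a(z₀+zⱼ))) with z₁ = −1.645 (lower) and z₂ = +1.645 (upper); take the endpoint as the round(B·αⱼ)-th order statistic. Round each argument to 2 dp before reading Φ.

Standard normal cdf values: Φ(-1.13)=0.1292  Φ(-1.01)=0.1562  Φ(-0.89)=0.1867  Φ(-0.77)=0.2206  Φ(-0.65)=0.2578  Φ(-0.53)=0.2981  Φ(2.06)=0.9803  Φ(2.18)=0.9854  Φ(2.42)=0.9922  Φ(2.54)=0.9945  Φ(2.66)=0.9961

Lower: z₀ + z₁ = 0.319 + (-1.645) = -1.326; 1 − a(z₀+z₁) = 1 − (-0.064)(-1.326) = 0.9151; argument = 0.319 + (-1.326)/0.9151 = -1.1300 → -1.13.
α₁ = Φ(-1.13) = 0.1292; rank = round(1000 × 0.1292) = 129; θ*₍129₎ = 1.0656.
Upper: z₀ + z₂ = 1.964; 1 − a(z₀+z₂) = 1.1257; argument = 2.0637 → 2.06; α₂ = 0.9803; rank = 980; θ*₍980₎ = 1.9088.

(1.0656, 1.9088)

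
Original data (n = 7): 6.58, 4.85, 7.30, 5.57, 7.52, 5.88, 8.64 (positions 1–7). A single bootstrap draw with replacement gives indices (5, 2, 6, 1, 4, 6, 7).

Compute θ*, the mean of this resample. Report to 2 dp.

θ* = 6.42

Resample values: 7.52, 4.85, 5.88, 6.58, 5.57, 5.88, 8.64.
Mean = (7.52 + 4.85 + 5.88 + 6.58 + 5.57 + 5.88 + 8.64) / 7 = 44.920 / 7 = 6.42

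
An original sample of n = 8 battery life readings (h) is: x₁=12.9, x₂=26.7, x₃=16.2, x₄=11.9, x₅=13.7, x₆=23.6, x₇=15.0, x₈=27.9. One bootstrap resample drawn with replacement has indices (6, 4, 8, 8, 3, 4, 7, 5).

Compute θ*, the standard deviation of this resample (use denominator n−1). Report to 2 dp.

θ* = 6.87

Resample values: 23.6, 11.9, 27.9, 27.9, 16.2, 11.9, 15.0, 13.7.
Mean = 18.5125; sum of squared deviations = 330.4287
s² = 330.4287 / 7 = 47.2041
s = √47.2041 = 6.87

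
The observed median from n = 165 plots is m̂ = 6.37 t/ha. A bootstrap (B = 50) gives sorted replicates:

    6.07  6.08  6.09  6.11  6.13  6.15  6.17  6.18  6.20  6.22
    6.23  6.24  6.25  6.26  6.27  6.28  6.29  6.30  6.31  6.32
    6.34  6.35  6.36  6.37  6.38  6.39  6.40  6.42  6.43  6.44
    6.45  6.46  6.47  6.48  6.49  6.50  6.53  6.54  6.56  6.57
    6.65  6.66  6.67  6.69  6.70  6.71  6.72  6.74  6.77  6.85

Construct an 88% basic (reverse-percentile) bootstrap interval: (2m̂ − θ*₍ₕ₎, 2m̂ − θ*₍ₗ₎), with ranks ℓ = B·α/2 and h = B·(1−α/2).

(6.02, 6.65)

Percentile endpoints at ranks 3 and 47: θ*₍3₎ = 6.09, θ*₍47₎ = 6.72.
Basic interval reflects these around m̂:
  lower = 2 × 6.37 − 6.72 = 6.02
  upper = 2 × 6.37 − 6.09 = 6.65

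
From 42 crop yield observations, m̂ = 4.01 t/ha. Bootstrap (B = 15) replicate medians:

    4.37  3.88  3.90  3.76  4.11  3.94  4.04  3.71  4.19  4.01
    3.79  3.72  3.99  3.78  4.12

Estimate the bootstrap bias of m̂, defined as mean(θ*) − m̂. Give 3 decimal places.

bias = −0.056

mean(θ*) = (4.37 + 3.88 + 3.90 + 3.76 + 4.11 + 3.94 + 4.04 + 3.71 + 4.19 + 4.01 + 3.79 + 3.72 + 3.99 + 3.78 + 4.12) / 15 = 3.9540
bias = 3.9540 − 4.01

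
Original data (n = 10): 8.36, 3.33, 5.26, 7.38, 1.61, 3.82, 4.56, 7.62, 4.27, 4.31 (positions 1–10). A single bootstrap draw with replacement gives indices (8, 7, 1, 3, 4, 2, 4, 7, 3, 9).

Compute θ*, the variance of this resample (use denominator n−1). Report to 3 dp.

θ* = 2.995

Resample values: 7.62, 4.56, 8.36, 5.26, 7.38, 3.33, 7.38, 4.56, 5.26, 4.27.
Mean = 5.7980; sum of squared deviations = 26.9590
s² = 26.9590 / 9 = 2.9954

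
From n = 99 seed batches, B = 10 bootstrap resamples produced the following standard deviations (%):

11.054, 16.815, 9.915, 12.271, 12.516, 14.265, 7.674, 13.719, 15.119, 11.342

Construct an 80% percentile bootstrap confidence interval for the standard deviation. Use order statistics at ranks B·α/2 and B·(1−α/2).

Sorted replicates: 7.674, 9.915, 11.054, 11.342, 12.271, 12.516, 13.719, 14.265, 15.119, 16.815
α = 0.20; lower rank = 10 × 0.100 = 1; upper rank = 10 × 0.900 = 9.
The 1st smallest replicate is 7.674; the 9th is 15.119.

(7.674, 15.119)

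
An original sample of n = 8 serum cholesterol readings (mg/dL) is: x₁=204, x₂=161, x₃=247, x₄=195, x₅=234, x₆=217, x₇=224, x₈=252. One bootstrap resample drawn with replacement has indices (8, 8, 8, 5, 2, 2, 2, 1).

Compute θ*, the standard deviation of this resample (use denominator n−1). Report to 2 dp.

Resample values: 252, 252, 252, 234, 161, 161, 161, 204.
Mean = 209.6250; sum of squared deviations = 13105.8750
s² = 13105.8750 / 7 = 1872.2679
s = √1872.2679 = 43.27

θ* = 43.27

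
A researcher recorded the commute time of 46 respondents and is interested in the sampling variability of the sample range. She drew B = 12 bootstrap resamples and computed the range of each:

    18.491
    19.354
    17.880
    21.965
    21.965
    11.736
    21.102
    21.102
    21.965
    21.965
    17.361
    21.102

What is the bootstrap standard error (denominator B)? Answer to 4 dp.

SE* = 2.8895

Bootstrap SE is the standard deviation of the 12 replicate ranges.
Mean of replicates: (18.491 + 19.354 + 17.880 + 21.965 + 21.965 + 11.736 + 21.102 + 21.102 + 21.965 + 21.965 + 17.361 + 21.102) / 12 = 235.98800 / 12 = 19.66567
Sum of squared deviations: (−1.17467)² + (−0.31167)² + (−1.78567)² + (+2.29933)² + (+2.29933)² + (−7.92967)² + (+1.43633)² + (+1.43633)² + (+2.29933)² + (+2.29933)² + (−2.30467)² + (+1.43633)² = 100.19358
Variance = 100.19358 / 12 = 8.34947
SE* = √8.34947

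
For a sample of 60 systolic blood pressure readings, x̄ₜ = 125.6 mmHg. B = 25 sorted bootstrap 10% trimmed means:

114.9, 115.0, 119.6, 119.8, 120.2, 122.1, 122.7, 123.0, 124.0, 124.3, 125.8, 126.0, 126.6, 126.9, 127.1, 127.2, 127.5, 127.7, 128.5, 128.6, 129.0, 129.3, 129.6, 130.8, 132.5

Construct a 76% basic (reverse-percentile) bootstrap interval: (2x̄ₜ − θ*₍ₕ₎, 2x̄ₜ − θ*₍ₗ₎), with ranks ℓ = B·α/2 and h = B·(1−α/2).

(121.9, 131.6)

Percentile endpoints at ranks 3 and 22: θ*₍3₎ = 119.6, θ*₍22₎ = 129.3.
Basic interval reflects these around x̄ₜ:
  lower = 2 × 125.6 − 129.3 = 121.9
  upper = 2 × 125.6 − 119.6 = 131.6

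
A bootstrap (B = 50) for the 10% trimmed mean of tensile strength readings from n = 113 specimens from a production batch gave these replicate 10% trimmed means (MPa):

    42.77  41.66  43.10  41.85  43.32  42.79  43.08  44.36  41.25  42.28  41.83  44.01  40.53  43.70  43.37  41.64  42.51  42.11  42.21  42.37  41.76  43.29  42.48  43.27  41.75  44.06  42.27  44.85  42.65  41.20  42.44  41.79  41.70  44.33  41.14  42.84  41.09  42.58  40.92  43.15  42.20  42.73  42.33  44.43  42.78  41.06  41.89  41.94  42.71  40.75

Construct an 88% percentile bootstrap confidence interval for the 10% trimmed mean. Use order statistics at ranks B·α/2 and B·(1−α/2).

(40.92, 44.33)

Sorted replicates: 40.53, 40.75, 40.92, 41.06, 41.09, 41.14, 41.20, 41.25, 41.64, 41.66, 41.70, 41.75, 41.76, 41.79, 41.83, 41.85, 41.89, 41.94, 42.11, 42.20, 42.21, 42.27, 42.28, 42.33, 42.37, 42.44, 42.48, 42.51, 42.58, 42.65, 42.71, 42.73, 42.77, 42.78, 42.79, 42.84, 43.08, 43.10, 43.15, 43.27, 43.29, 43.32, 43.37, 43.70, 44.01, 44.06, 44.33, 44.36, 44.43, 44.85
α = 0.12; lower rank = 50 × 0.060 = 3; upper rank = 50 × 0.940 = 47.
The 3rd smallest replicate is 40.92; the 47th is 44.33.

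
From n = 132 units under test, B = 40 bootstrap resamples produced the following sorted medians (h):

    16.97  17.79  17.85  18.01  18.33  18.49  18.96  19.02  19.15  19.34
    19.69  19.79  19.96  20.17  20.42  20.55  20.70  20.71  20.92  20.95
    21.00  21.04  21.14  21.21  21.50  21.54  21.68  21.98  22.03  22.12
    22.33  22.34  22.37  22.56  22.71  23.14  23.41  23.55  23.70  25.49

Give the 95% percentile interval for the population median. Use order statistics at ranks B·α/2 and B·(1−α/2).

(16.97, 23.70)

α = 0.05; lower rank = 40 × 0.025 = 1; upper rank = 40 × 0.975 = 39.
The 1st smallest replicate is 16.97; the 39th is 23.70.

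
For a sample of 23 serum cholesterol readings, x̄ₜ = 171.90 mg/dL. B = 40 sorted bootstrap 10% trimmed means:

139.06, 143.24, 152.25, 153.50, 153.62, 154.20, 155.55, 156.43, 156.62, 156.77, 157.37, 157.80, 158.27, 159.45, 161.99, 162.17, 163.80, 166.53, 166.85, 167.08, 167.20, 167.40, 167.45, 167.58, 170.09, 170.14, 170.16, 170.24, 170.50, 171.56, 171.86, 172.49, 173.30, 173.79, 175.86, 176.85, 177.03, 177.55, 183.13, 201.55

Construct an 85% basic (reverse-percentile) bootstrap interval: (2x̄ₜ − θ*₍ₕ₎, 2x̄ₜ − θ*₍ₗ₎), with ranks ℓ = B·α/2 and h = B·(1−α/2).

(166.77, 191.55)

Percentile endpoints at ranks 3 and 37: θ*₍3₎ = 152.25, θ*₍37₎ = 177.03.
Basic interval reflects these around x̄ₜ:
  lower = 2 × 171.90 − 177.03 = 166.77
  upper = 2 × 171.90 − 152.25 = 191.55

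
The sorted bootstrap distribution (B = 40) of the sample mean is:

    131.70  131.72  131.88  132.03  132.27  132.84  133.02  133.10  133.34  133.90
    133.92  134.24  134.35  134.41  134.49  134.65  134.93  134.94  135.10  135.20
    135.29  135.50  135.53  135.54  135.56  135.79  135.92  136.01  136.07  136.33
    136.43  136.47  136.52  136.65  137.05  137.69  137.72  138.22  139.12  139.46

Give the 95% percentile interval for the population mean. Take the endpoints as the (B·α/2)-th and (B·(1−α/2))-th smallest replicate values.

α = 0.05; lower rank = 40 × 0.025 = 1; upper rank = 40 × 0.975 = 39.
The 1st smallest replicate is 131.70; the 39th is 139.12.

(131.70, 139.12)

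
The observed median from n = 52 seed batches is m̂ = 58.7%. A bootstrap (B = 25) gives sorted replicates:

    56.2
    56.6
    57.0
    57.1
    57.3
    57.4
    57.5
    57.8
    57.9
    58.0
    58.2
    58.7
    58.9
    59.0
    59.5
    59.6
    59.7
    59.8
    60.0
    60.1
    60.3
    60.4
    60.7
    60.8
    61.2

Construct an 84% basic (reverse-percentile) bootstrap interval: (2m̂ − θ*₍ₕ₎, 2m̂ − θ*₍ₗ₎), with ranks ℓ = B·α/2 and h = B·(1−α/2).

(56.7, 60.8)

Percentile endpoints at ranks 2 and 23: θ*₍2₎ = 56.6, θ*₍23₎ = 60.7.
Basic interval reflects these around m̂:
  lower = 2 × 58.7 − 60.7 = 56.7
  upper = 2 × 58.7 − 56.6 = 60.8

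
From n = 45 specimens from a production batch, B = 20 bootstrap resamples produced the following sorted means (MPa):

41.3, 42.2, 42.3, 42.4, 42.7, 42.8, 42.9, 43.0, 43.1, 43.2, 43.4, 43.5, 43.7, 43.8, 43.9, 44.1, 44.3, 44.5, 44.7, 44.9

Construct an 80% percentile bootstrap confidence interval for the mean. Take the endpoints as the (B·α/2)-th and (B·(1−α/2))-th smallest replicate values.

(42.2, 44.5)

α = 0.20; lower rank = 20 × 0.100 = 2; upper rank = 20 × 0.900 = 18.
The 2nd smallest replicate is 42.2; the 18th is 44.5.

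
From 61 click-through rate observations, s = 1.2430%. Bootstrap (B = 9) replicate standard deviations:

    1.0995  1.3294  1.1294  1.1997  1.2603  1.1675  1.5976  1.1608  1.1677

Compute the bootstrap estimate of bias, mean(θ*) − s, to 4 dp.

mean(θ*) = (1.0995 + 1.3294 + 1.1294 + 1.1997 + 1.2603 + 1.1675 + 1.5976 + 1.1608 + 1.1677) / 9 = 1.23466
bias = 1.23466 − 1.2430

bias = −0.0083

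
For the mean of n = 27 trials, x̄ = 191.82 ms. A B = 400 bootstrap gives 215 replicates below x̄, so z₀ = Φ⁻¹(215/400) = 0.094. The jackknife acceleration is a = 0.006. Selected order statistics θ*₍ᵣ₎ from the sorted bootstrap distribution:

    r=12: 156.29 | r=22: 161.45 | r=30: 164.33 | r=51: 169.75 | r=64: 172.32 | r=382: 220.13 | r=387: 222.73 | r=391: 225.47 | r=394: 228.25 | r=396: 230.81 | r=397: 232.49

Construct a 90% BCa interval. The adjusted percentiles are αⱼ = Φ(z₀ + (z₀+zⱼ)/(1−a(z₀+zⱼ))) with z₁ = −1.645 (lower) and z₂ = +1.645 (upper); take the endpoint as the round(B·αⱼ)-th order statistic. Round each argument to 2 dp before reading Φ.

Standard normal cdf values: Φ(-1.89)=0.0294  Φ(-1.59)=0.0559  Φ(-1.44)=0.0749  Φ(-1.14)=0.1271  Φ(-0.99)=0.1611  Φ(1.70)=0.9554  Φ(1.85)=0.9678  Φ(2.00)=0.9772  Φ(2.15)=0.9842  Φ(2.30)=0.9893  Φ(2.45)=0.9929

Lower: z₀ + z₁ = 0.094 + (-1.645) = -1.551; 1 − a(z₀+z₁) = 1 − (0.006)(-1.551) = 1.0093; argument = 0.094 + (-1.551)/1.0093 = -1.4427 → -1.44.
α₁ = Φ(-1.44) = 0.0749; rank = round(400 × 0.0749) = 30; θ*₍30₎ = 164.33.
Upper: z₀ + z₂ = 1.739; 1 − a(z₀+z₂) = 0.9896; argument = 1.8513 → 1.85; α₂ = 0.9678; rank = 387; θ*₍387₎ = 222.73.

(164.33, 222.73)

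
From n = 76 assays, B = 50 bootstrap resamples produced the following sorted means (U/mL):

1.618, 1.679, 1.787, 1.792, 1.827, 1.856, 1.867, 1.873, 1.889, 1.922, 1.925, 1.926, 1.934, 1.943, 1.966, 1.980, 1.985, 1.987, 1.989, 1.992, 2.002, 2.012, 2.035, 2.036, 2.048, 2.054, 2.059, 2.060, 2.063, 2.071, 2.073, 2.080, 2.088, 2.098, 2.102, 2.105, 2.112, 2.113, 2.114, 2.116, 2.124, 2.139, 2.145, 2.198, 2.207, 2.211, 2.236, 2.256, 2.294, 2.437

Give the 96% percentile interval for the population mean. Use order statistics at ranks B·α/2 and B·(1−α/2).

(1.618, 2.294)

α = 0.04; lower rank = 50 × 0.020 = 1; upper rank = 50 × 0.980 = 49.
The 1st smallest replicate is 1.618; the 49th is 2.294.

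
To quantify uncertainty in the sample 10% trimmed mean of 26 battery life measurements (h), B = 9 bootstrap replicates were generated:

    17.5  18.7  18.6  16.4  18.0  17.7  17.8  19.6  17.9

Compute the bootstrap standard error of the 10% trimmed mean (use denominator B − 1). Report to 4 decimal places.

Bootstrap SE is the standard deviation of the 9 replicate 10% trimmed means.
Mean of replicates: (17.5 + 18.7 + 18.6 + 16.4 + 18.0 + 17.7 + 17.8 + 19.6 + 17.9) / 9 = 162.20000 / 9 = 18.02222
Sum of squared deviations: (−0.52222)² + (+0.67778)² + (+0.57778)² + (−1.62222)² + (−0.02222)² + (−0.32222)² + (−0.22222)² + (+1.57778)² + (−0.12222)² = 6.35556
Variance = 6.35556 / 8 = 0.79444
SE* = √0.79444

SE* = 0.8913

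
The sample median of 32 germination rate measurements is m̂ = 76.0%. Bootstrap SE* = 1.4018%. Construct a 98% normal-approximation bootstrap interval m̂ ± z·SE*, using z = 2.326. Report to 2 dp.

Margin = 2.326 × 1.4018 = 3.261
Interval: 76.0 ± 3.261

(72.74, 79.26)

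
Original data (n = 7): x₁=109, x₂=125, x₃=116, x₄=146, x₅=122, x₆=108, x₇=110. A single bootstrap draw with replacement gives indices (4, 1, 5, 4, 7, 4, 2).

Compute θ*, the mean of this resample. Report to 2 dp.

Resample values: 146, 109, 122, 146, 110, 146, 125.
Mean = (146 + 109 + 122 + 146 + 110 + 146 + 125) / 7 = 904.0 / 7 = 129.14

θ* = 129.14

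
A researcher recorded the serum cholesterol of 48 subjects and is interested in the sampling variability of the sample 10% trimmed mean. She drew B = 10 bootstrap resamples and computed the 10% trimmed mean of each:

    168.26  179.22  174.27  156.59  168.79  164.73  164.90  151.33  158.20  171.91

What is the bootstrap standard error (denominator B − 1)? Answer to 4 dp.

SE* = 8.5510

Bootstrap SE is the standard deviation of the 10 replicate 10% trimmed means.
Mean of replicates: (168.26 + 179.22 + 174.27 + 156.59 + 168.79 + 164.73 + 164.90 + 151.33 + 158.20 + 171.91) / 10 = 1658.20000 / 10 = 165.82000
Sum of squared deviations: (+2.44000)² + (+13.40000)² + (+8.45000)² + (−9.23000)² + (+2.97000)² + (−1.09000)² + (−0.92000)² + (−14.49000)² + (−7.62000)² + (+6.09000)² = 658.07700
Variance = 658.07700 / 9 = 73.11967
SE* = √73.11967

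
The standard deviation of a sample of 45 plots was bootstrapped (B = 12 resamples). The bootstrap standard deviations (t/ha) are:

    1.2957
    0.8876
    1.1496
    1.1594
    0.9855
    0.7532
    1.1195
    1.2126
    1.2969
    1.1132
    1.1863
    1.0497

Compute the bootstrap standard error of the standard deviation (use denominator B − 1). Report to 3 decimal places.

Bootstrap SE is the standard deviation of the 12 replicate standard deviations.
Mean of replicates: (1.2957 + 0.8876 + 1.1496 + 1.1594 + 0.9855 + 0.7532 + 1.1195 + 1.2126 + 1.2969 + 1.1132 + 1.1863 + 1.0497) / 12 = 13.20920 / 12 = 1.10077
Sum of squared deviations: (+0.19493)² + (−0.21317)² + (+0.04883)² + (+0.05863)² + (−0.11527)² + (−0.34757)² + (+0.01873)² + (+0.11183)² + (+0.19613)² + (+0.01243)² + (+0.08553)² + (−0.05107)² = 0.28475
Variance = 0.28475 / 11 = 0.02589
SE* = √0.02589

SE* = 0.161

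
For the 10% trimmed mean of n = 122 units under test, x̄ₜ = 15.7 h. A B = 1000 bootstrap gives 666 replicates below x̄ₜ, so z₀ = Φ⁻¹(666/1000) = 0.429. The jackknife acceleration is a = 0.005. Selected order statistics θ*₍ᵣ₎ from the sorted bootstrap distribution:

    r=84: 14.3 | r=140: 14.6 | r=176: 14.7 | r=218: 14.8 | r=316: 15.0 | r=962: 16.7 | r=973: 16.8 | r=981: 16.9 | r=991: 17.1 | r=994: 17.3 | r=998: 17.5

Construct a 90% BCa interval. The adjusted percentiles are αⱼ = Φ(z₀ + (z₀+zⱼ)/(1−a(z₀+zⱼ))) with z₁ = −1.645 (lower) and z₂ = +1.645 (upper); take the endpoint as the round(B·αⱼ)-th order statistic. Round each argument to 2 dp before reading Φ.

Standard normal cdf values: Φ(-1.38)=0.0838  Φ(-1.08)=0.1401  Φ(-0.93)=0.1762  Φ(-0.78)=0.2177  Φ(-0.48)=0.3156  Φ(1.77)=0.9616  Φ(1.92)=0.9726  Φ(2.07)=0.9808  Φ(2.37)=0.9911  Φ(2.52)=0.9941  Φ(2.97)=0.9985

(14.8, 17.3)

Lower: z₀ + z₁ = 0.429 + (-1.645) = -1.216; 1 − a(z₀+z₁) = 1 − (0.005)(-1.216) = 1.0061; argument = 0.429 + (-1.216)/1.0061 = -0.7797 → -0.78.
α₁ = Φ(-0.78) = 0.2177; rank = round(1000 × 0.2177) = 218; θ*₍218₎ = 14.8.
Upper: z₀ + z₂ = 2.074; 1 − a(z₀+z₂) = 0.9896; argument = 2.5247 → 2.52; α₂ = 0.9941; rank = 994; θ*₍994₎ = 17.3.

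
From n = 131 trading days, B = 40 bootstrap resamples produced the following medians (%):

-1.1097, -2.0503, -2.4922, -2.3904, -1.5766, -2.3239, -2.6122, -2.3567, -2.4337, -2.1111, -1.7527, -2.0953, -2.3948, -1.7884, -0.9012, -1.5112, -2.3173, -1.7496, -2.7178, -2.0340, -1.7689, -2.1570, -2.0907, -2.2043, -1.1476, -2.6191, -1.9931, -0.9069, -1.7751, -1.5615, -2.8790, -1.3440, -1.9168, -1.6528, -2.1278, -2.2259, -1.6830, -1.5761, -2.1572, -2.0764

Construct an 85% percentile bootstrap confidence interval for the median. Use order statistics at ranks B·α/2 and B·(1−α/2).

Sorted replicates: -2.8790, -2.7178, -2.6191, -2.6122, -2.4922, -2.4337, -2.3948, -2.3904, -2.3567, -2.3239, -2.3173, -2.2259, -2.2043, -2.1572, -2.1570, -2.1278, -2.1111, -2.0953, -2.0907, -2.0764, -2.0503, -2.0340, -1.9931, -1.9168, -1.7884, -1.7751, -1.7689, -1.7527, -1.7496, -1.6830, -1.6528, -1.5766, -1.5761, -1.5615, -1.5112, -1.3440, -1.1476, -1.1097, -0.9069, -0.9012
α = 0.15; lower rank = 40 × 0.075 = 3; upper rank = 40 × 0.925 = 37.
The 3rd smallest replicate is -2.6191; the 37th is -1.1476.

(-2.6191, -1.1476)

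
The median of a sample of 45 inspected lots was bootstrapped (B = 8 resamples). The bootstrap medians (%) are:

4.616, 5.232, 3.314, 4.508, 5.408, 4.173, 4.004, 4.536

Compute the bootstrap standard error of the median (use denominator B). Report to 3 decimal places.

SE* = 0.625

Bootstrap SE is the standard deviation of the 8 replicate medians.
Mean of replicates: (4.616 + 5.232 + 3.314 + 4.508 + 5.408 + 4.173 + 4.004 + 4.536) / 8 = 35.7910 / 8 = 4.4739
Sum of squared deviations: (+0.1421)² + (+0.7581)² + (−1.1599)² + (+0.0341)² + (+0.9341)² + (−0.3009)² + (−0.4699)² + (+0.0621)² = 3.1292
Variance = 3.1292 / 8 = 0.3911
SE* = √0.3911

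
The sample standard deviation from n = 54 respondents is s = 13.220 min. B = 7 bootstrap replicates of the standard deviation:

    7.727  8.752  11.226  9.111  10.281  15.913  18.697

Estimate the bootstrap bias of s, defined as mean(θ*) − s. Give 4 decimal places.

mean(θ*) = (7.727 + 8.752 + 11.226 + 9.111 + 10.281 + 15.913 + 18.697) / 7 = 11.67243
bias = 11.67243 − 13.220

bias = −1.5476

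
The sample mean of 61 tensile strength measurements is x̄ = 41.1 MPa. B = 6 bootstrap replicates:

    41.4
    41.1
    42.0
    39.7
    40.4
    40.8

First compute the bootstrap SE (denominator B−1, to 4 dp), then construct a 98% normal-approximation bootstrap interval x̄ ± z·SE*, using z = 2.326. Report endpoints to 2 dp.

(39.24, 42.96)

Mean of replicates = 40.9000; sum of squared deviations = 3.2000; SE* = √(3.2000/5) = 0.8000
Margin = 2.326 × 0.8000 = 1.861
Interval: 41.1 ± 1.861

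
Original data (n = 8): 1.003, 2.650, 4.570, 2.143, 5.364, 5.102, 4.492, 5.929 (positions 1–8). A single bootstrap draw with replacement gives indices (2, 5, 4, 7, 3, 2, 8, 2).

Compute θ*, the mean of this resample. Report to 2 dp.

Resample values: 2.650, 5.364, 2.143, 4.492, 4.570, 2.650, 5.929, 2.650.
Mean = (2.650 + 5.364 + 2.143 + 4.492 + 4.570 + 2.650 + 5.929 + 2.650) / 8 = 30.4480 / 8 = 3.81

θ* = 3.81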